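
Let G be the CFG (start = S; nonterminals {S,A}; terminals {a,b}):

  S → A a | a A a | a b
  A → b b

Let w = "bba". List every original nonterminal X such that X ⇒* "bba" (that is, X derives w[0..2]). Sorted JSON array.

CNF form of G:
  S -> A T1 | T1 T0 | T1 X2
  A -> T0 T0
  T0 -> b
  T1 -> a
  X2 -> A T1

CYK table (by increasing span) (cells [i..j] with 0 ≤ i ≤ j ≤ 2 only):
  cell(0,0) b: {T0}  orig:{}
  cell(1,1) b: {T0}  orig:{}
  cell(2,2) a: {T1}  orig:{}
  cell(0,1) bb: {A}
  cell(1,2) ba: ∅
  cell(0,2) bba: {S,X2}  orig:{S}

Original NTs in T[0,2] deriving "bba": ["S"]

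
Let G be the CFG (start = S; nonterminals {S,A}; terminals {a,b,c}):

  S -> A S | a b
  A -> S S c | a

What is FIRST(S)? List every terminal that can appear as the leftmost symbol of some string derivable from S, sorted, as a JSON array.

Compute FIRST by fixpoint:
[1]
  A via A→a: +{a}
  S via S→A S: +{a}
  S: {a}  A: {a}
[2] (stable)
  S: {a}  A: {a}

FIRST(S) = ["a"]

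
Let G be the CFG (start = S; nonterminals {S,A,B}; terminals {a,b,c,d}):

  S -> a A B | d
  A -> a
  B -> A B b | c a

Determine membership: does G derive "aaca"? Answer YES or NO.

CNF form of G:
  S -> T2 X4 | d
  A -> a
  B -> A X3 | T1 T2
  T0 -> b
  T1 -> c
  T2 -> a
  X3 -> B T0
  X4 -> A B

CYK table (by increasing span):
  [0..0]={A,T2}  "a"  orig:{A}
  [1..1]={A,T2}  "a"  orig:{A}
  [2..2]={T1}  "c"  orig:{}
  [3..3]={A,T2}  "a"  orig:{A}
  [0..1]=∅  "aa"
  [1..2]=∅  "ac"
  [2..3]={B}  "ca"
  [0..2]=∅  "aac"
  [1..3]={X4}  "aca"  orig:{}
  [0..3]={S}  "aaca"

S ∈ T[0,3] ⇒ YES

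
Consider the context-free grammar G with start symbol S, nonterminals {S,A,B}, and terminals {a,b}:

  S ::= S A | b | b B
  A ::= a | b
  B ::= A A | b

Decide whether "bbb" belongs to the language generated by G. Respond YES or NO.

CNF form of G:
  S -> S A | T0 B | b
  A -> a | b
  B -> A A | b
  T0 -> b

Fill CYK table bottom-up:
  cell(0,0) b: {A,B,S,T0}  orig:{A,B,S}
  cell(1,1) b: {A,B,S,T0}  orig:{A,B,S}
  cell(2,2) b: {A,B,S,T0}  orig:{A,B,S}
  cell(0,1) bb: {B,S}
  cell(1,2) bb: {B,S}
  cell(0,2) bbb: {S}

S ∈ T[0,2] ⇒ YES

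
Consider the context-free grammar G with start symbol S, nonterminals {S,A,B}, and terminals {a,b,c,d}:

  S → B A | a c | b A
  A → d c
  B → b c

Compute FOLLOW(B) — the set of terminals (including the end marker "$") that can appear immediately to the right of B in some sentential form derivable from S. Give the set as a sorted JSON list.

FIRST sets, iterate to fixpoint:
round 1:
  A via A→d c: +{d}
  B via B→b c: +{b}
  S via S→B A: +{b}
  S via S→a c: +{a}
  FIRST(S)={a,b}  FIRST(A)={d}  FIRST(B)={b}
round 2: — fixpoint
  FIRST(S)={a,b}  FIRST(A)={d}  FIRST(B)={b}

FOLLOW sets:
initialize: $ ∈ FOLLOW(S)
pass 1:
  S→B A: FOLLOW(B) ⊇ FIRST(A) = {d}; new: +{d}
  S→B A: FOLLOW(A) ⊇ FOLLOW(S) ⊇ {$}; new: +{$}
  S: {$}  A: {$}  B: {d}
pass 2: done
  S: {$}  A: {$}  B: {d}

FOLLOW(B) = ["d"]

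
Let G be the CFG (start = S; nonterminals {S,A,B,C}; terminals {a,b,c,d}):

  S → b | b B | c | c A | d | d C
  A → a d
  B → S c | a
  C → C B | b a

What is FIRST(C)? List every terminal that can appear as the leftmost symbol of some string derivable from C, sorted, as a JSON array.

FIRST sets, iterate to fixpoint:
round 1:
  A via A→a d: +{a}
  B via B→a: +{a}
  C via C→b a: +{b}
  S via S→b: +{b}
  S via S→c: +{c}
  S via S→d: +{d}
  FIRST(S)={b,c,d}  FIRST(A)={a}  FIRST(B)={a}  FIRST(C)={b}
round 2:
  B via B→S c: +{b,c,d}
  FIRST(S)={b,c,d}  FIRST(A)={a}  FIRST(B)={a,b,c,d}  FIRST(C)={b}
round 3: (stable)
  FIRST(S)={b,c,d}  FIRST(A)={a}  FIRST(B)={a,b,c,d}  FIRST(C)={b}

FIRST(C) = ["b"]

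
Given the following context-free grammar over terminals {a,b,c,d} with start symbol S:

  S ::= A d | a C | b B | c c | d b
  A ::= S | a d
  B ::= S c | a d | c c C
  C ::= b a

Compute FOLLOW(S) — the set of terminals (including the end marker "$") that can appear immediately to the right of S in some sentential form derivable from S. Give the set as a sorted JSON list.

FIRST sets, iterate to fixpoint:
iter 1:
  A via A→a d: +{a}
  B via B→a d: +{a}
  B via B→c c C: +{c}
  C via C→b a: +{b}
  S via S→A d: +{a}
  S via S→b B: +{b}
  S via S→c c: +{c}
  S via S→d b: +{d}
  FIRST[S]={a,b,c,d}  FIRST[A]={a}  FIRST[B]={a,c}  FIRST[C]={b}
iter 2:
  A via A→S: +{b,c,d}
  B via B→S c: +{b,d}
  FIRST[S]={a,b,c,d}  FIRST[A]={a,b,c,d}  FIRST[B]={a,b,c,d}  FIRST[C]={b}
iter 3: (stable)
  FIRST[S]={a,b,c,d}  FIRST[A]={a,b,c,d}  FIRST[B]={a,b,c,d}  FIRST[C]={b}

FOLLOW iteration:
initialize: $ ∈ FOLLOW(S)
[1]
  B→S c: FOLLOW(S) ⊇ FIRST(c) = {c}; new: +{c}
  S→A d: FOLLOW(A) ⊇ FIRST(d) = {d}; new: +{d}
  S→a C: FOLLOW(C) ⊇ FOLLOW(S) ⊇ {$,c}; new: +{$,c}
  S→b B: FOLLOW(B) ⊇ FOLLOW(S) ⊇ {$,c}; new: +{$,c}
  FOLLOW[S]={$,c}  FOLLOW[A]={d}  FOLLOW[B]={$,c}  FOLLOW[C]={$,c}
[2]
  A→S: FOLLOW(S) ⊇ FOLLOW(A) ⊇ {d}; new: +{d}
  S→a C: FOLLOW(C) ⊇ FOLLOW(S) ⊇ {$,c,d}; new: +{d}
  S→b B: FOLLOW(B) ⊇ FOLLOW(S) ⊇ {$,c,d}; new: +{d}
  FOLLOW[S]={$,c,d}  FOLLOW[A]={d}  FOLLOW[B]={$,c,d}  FOLLOW[C]={$,c,d}
[3] (stable)
  FOLLOW[S]={$,c,d}  FOLLOW[A]={d}  FOLLOW[B]={$,c,d}  FOLLOW[C]={$,c,d}

FOLLOW(S) = ["$", "c", "d"]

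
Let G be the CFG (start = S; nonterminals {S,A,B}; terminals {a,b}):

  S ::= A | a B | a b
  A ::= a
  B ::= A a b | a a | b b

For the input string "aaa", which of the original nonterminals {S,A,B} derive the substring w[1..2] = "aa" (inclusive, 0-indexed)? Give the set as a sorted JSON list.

CNF form of G:
  S -> T0 B | T0 T1 | a
  A -> a
  B -> A X2 | T0 T0 | T1 T1
  T0 -> a
  T1 -> b
  X2 -> T0 T1

CYK table (by increasing span) (cells [i..j] with 1 ≤ i ≤ j ≤ 2 only):
  [1..1]={A,S,T0}  "a"  orig:{A,S}
  [2..2]={A,S,T0}  "a"  orig:{A,S}
  [1..2]={B}  "aa"

Original NTs in T[1,2] deriving "aa": ["B"]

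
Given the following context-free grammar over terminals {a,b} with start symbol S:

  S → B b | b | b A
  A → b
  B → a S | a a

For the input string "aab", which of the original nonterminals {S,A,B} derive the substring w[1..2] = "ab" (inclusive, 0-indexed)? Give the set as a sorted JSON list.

Convert to CNF:
  S -> B T1 | T1 A | b
  A -> b
  B -> T0 S | T0 T0
  T0 -> a
  T1 -> b

CYK table (by increasing span) (cells [i..j] with 1 ≤ i ≤ j ≤ 2 only):
  [1..1]={T0}  "a"  orig:{}
  [2..2]={A,S,T1}  "b"  orig:{A,S}
  [1..2]={B}  "ab"

Original NTs in T[1,2] deriving "ab": ["B"]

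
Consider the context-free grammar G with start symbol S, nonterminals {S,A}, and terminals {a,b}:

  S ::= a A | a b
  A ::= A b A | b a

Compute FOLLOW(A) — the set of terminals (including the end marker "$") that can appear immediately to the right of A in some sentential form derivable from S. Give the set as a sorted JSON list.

Compute FIRST by fixpoint:
pass 1:
  A via A→b a: +{b}
  S via S→a A: +{a}
  FIRST[S]={a}  FIRST[A]={b}
pass 2: done
  FIRST[S]={a}  FIRST[A]={b}

Compute FOLLOW by fixpoint:
FOLLOW(S) := {$}
round 1:
  A→A b A: FOLLOW(A) ⊇ FIRST(b) = {b}; new: +{b}
  S→a A: FOLLOW(A) ⊇ FOLLOW(S) ⊇ {$}; new: +{$}
  FOLLOW[S]={$}  FOLLOW[A]={$,b}
round 2: done
  FOLLOW[S]={$}  FOLLOW[A]={$,b}

FOLLOW(A) = ["$", "b"]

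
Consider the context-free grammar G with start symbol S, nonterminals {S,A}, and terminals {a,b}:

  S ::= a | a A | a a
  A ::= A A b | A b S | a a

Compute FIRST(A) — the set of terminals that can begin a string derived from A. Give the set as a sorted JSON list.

FIRST iteration:
[1]
  A via A→a a: +{a}
  S via S→a: +{a}
  FIRST[S]={a}  FIRST[A]={a}
[2] — fixpoint
  FIRST[S]={a}  FIRST[A]={a}

FIRST(A) = ["a"]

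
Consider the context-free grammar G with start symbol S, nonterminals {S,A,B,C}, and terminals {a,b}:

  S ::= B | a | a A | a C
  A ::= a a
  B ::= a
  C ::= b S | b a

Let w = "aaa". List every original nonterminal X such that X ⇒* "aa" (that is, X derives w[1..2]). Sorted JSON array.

Convert to CNF:
  S -> T0 A | T0 C | a
  A -> T0 T0
  B -> a
  C -> T1 S | T1 T0
  T0 -> a
  T1 -> b

CYK table (by increasing span) (cells [i..j] with 1 ≤ i ≤ j ≤ 2 only):
  cell(1,1) a: {B,S,T0}  orig:{B,S}
  cell(2,2) a: {B,S,T0}  orig:{B,S}
  cell(1,2) aa: {A}

Original NTs in T[1,2] deriving "aa": ["A"]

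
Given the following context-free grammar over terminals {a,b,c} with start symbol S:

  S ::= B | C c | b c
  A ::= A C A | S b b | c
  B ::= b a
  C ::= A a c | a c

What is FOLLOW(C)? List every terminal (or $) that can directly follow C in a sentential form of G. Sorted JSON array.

Compute FIRST by fixpoint:
[1]
  A via A→c: +{c}
  B via B→b a: +{b}
  C via C→A a c: +{c}
  C via C→a c: +{a}
  S via S→B: +{b}
  S via S→C c: +{a,c}
  S: {a,b,c}  A: {c}  B: {b}  C: {a,c}
[2]
  A via A→S b b: +{a,b}
  C via C→A a c: +{b}
  S: {a,b,c}  A: {a,b,c}  B: {b}  C: {a,b,c}
[3] done
  S: {a,b,c}  A: {a,b,c}  B: {b}  C: {a,b,c}

FOLLOW iteration:
FOLLOW(S) := {$}
iter 1:
  A→A C A: FOLLOW(A) ⊇ FIRST(C) = {a,b,c}; new: +{a,b,c}
  A→A C A: FOLLOW(C) ⊇ FIRST(A) = {a,b,c}; new: +{a,b,c}
  A→S b b: FOLLOW(S) ⊇ FIRST(b) = {b}; new: +{b}
  S→B: FOLLOW(B) ⊇ FOLLOW(S) ⊇ {$,b}; new: +{$,b}
  FOLLOW[S]={$,b}  FOLLOW[A]={a,b,c}  FOLLOW[B]={$,b}  FOLLOW[C]={a,b,c}
iter 2: (no change)
  FOLLOW[S]={$,b}  FOLLOW[A]={a,b,c}  FOLLOW[B]={$,b}  FOLLOW[C]={a,b,c}

FOLLOW(C) = ["a", "b", "c"]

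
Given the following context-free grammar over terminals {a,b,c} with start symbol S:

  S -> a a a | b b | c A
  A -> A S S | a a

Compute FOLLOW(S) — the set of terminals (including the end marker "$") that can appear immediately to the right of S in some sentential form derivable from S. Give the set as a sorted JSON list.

FIRST iteration:
pass 1:
  A via A→a a: +{a}
  S via S→a a a: +{a}
  S via S→b b: +{b}
  S via S→c A: +{c}
  S: {a,b,c}  A: {a}
pass 2: done
  S: {a,b,c}  A: {a}

FOLLOW sets:
seed FOLLOW(S) with $
round 1:
  A→A S S: FOLLOW(A) ⊇ FIRST(S) = {a,b,c}; new: +{a,b,c}
  A→A S S: FOLLOW(S) ⊇ FIRST(S) = {a,b,c}; new: +{a,b,c}
  S→c A: FOLLOW(A) ⊇ FOLLOW(S) ⊇ {$,a,b,c}; new: +{$}
  FOLLOW(S)={$,a,b,c}  FOLLOW(A)={$,a,b,c}
round 2: done
  FOLLOW(S)={$,a,b,c}  FOLLOW(A)={$,a,b,c}

FOLLOW(S) = ["$", "a", "b", "c"]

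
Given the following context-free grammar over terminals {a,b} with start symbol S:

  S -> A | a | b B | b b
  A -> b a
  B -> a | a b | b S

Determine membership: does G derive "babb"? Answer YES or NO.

Convert to CNF:
  S -> T0 B | T0 T0 | T0 T1 | a
  A -> T0 T1
  B -> T0 S | T1 T0 | a
  T0 -> b
  T1 -> a

CYK fill:
  T[0,0] 'b' = {T0}  orig:{}
  T[1,1] 'a' = {B,S,T1}  orig:{B,S}
  T[2,2] 'b' = {T0}  orig:{}
  T[3,3] 'b' = {T0}  orig:{}
  T[0,1] 'ba' = {A,B,S}
  T[1,2] 'ab' = {B}
  T[2,3] 'bb' = {S}
  T[0,2] 'bab' = {S}
  T[1,3] 'abb' = ∅
  T[0,3] 'babb' = ∅

S ∉ T[0,3] ⇒ NO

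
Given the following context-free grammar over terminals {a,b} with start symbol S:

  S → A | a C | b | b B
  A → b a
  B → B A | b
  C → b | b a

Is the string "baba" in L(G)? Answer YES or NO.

Convert to CNF:
  S -> T0 B | T0 T1 | T1 C | b
  A -> T0 T1
  B -> B A | b
  C -> T0 T1 | b
  T0 -> b
  T1 -> a

Fill CYK table bottom-up:
  [0..0]={B,C,S,T0}  "b"  orig:{B,C,S}
  [1..1]={T1}  "a"  orig:{}
  [2..2]={B,C,S,T0}  "b"  orig:{B,C,S}
  [3..3]={T1}  "a"  orig:{}
  [0..1]={A,C,S}  "ba"
  [1..2]={S}  "ab"
  [2..3]={A,C,S}  "ba"
  [0..2]=∅  "bab"
  [1..3]={S}  "aba"
  [0..3]=∅  "baba"

S ∉ T[0,3] ⇒ NO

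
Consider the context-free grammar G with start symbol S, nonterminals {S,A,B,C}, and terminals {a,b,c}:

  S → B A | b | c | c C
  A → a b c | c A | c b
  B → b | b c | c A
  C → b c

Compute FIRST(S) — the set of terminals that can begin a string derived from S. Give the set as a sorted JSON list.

FIRST iteration:
pass 1:
  A via A→a b c: +{a}
  A via A→c A: +{c}
  B via B→b: +{b}
  B via B→c A: +{c}
  C via C→b c: +{b}
  S via S→B A: +{b,c}
  S: {b,c}  A: {a,c}  B: {b,c}  C: {b}
pass 2: — fixpoint
  S: {b,c}  A: {a,c}  B: {b,c}  C: {b}

FIRST(S) = ["b", "c"]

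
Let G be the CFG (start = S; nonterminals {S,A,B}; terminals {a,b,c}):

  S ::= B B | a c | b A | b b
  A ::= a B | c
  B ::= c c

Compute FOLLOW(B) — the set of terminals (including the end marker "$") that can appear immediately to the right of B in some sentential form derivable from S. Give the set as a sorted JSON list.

FIRST sets, iterate to fixpoint:
pass 1:
  A via A→a B: +{a}
  A via A→c: +{c}
  B via B→c c: +{c}
  S via S→B B: +{c}
  S via S→a c: +{a}
  S via S→b A: +{b}
  S: {a,b,c}  A: {a,c}  B: {c}
pass 2: — fixpoint
  S: {a,b,c}  A: {a,c}  B: {c}

Compute FOLLOW by fixpoint:
seed FOLLOW(S) with $
pass 1:
  S→B B: FOLLOW(B) ⊇ FIRST(B) = {c}; new: +{c}
  S→B B: FOLLOW(B) ⊇ FOLLOW(S) ⊇ {$}; new: +{$}
  S→b A: FOLLOW(A) ⊇ FOLLOW(S) ⊇ {$}; new: +{$}
  FOLLOW[S]={$}  FOLLOW[A]={$}  FOLLOW[B]={$,c}
pass 2: — fixpoint
  FOLLOW[S]={$}  FOLLOW[A]={$}  FOLLOW[B]={$,c}

FOLLOW(B) = ["$", "c"]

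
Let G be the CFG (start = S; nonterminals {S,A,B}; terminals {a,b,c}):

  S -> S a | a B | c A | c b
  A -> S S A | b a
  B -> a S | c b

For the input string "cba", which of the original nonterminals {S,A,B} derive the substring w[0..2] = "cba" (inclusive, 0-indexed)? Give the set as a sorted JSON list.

Convert to CNF:
  S -> S T1 | T1 B | T2 A | T2 T0
  A -> S X3 | T0 T1
  B -> T1 S | T2 T0
  T0 -> b
  T1 -> a
  T2 -> c
  X3 -> S A

CYK table (by increasing span) (cells [i..j] with 0 ≤ i ≤ j ≤ 2 only):
  cell(0,0) c: {T2}  orig:{}
  cell(1,1) b: {T0}  orig:{}
  cell(2,2) a: {T1}  orig:{}
  cell(0,1) cb: {B,S}
  cell(1,2) ba: {A}
  cell(0,2) cba: {S}

Original NTs in T[0,2] deriving "cba": ["S"]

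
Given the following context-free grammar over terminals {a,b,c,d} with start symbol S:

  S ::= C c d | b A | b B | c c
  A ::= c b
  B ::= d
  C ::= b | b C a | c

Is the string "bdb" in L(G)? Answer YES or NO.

Convert to CNF:
  S -> C X5 | T0 T0 | T1 A | T1 B
  A -> T0 T1
  B -> d
  C -> T1 X4 | b | c
  T0 -> c
  T1 -> b
  T2 -> a
  T3 -> d
  X4 -> C T2
  X5 -> T0 T3

CYK fill:
  cell(0,0) b: {C,T1}  orig:{C}
  cell(1,1) d: {B,T3}  orig:{B}
  cell(2,2) b: {C,T1}  orig:{C}
  cell(0,1) bd: {S}
  cell(1,2) db: ∅
  cell(0,2) bdb: ∅

S ∉ T[0,2] ⇒ NO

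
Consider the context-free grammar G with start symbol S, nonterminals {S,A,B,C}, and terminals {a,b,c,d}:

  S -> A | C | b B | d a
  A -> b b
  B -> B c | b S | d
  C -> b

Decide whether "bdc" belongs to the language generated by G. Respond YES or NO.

Convert to CNF:
  S -> T0 B | T0 T0 | T2 T3 | b
  A -> T0 T0
  B -> B T1 | T0 S | d
  C -> b
  T0 -> b
  T1 -> c
  T2 -> d
  T3 -> a

CYK fill:
  [0..0]={C,S,T0}  "b"  orig:{C,S}
  [1..1]={B,T2}  "d"  orig:{B}
  [2..2]={T1}  "c"  orig:{}
  [0..1]={S}  "bd"
  [1..2]={B}  "dc"
  [0..2]={S}  "bdc"

S ∈ T[0,2] ⇒ YES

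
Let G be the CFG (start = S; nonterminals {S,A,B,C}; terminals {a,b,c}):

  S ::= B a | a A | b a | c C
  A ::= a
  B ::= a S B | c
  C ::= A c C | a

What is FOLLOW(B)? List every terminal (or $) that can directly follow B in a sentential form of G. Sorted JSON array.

Compute FIRST by fixpoint:
iter 1:
  A via A→a: +{a}
  B via B→a S B: +{a}
  B via B→c: +{c}
  C via C→A c C: +{a}
  S via S→B a: +{a,c}
  S via S→b a: +{b}
  S: {a,b,c}  A: {a}  B: {a,c}  C: {a}
iter 2: (stable)
  S: {a,b,c}  A: {a}  B: {a,c}  C: {a}

Compute FOLLOW by fixpoint:
FOLLOW(S) := {$}
iter 1:
  B→a S B: FOLLOW(S) ⊇ FIRST(B) = {a,c}; new: +{a,c}
  C→A c C: FOLLOW(A) ⊇ FIRST(c) = {c}; new: +{c}
  S→B a: FOLLOW(B) ⊇ FIRST(a) = {a}; new: +{a}
  S→a A: FOLLOW(A) ⊇ FOLLOW(S) ⊇ {$,a,c}; new: +{$,a}
  S→c C: FOLLOW(C) ⊇ FOLLOW(S) ⊇ {$,a,c}; new: +{$,a,c}
  FOLLOW[S]={$,a,c}  FOLLOW[A]={$,a,c}  FOLLOW[B]={a}  FOLLOW[C]={$,a,c}
iter 2: (no change)
  FOLLOW[S]={$,a,c}  FOLLOW[A]={$,a,c}  FOLLOW[B]={a}  FOLLOW[C]={$,a,c}

FOLLOW(B) = ["a"]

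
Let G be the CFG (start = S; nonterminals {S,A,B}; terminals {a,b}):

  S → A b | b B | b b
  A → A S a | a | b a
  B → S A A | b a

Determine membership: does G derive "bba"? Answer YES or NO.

Convert to CNF:
  S -> A T1 | T1 B | T1 T1
  A -> A X2 | T1 T0 | a
  B -> S X3 | T1 T0
  T0 -> a
  T1 -> b
  X2 -> S T0
  X3 -> A A

CYK fill:
  cell(0,0) b: {T1}  orig:{}
  cell(1,1) b: {T1}  orig:{}
  cell(2,2) a: {A,T0}  orig:{A}
  cell(0,1) bb: {S}
  cell(1,2) ba: {A,B}
  cell(0,2) bba: {S,X2}  orig:{S}

S ∈ T[0,2] ⇒ YES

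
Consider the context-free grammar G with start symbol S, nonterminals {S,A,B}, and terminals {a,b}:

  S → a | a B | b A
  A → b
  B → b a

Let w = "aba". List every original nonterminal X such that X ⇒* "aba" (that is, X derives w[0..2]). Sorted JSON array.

Convert to CNF:
  S -> T0 A | T1 B | a
  A -> b
  B -> T0 T1
  T0 -> b
  T1 -> a

CYK table (by increasing span) — only the sub-triangle for w[0..2]:
  [0..0]={S,T1}  "a"  orig:{S}
  [1..1]={A,T0}  "b"  orig:{A}
  [2..2]={S,T1}  "a"  orig:{S}
  [0..1]=∅  "ab"
  [1..2]={B}  "ba"
  [0..2]={S}  "aba"

Original NTs in T[0,2] deriving "aba": ["S"]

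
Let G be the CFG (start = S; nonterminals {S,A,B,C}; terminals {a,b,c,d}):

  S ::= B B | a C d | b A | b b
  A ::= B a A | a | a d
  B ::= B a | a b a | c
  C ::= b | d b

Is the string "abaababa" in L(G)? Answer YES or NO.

Convert to CNF:
  S -> B B | T0 X5 | T2 A | T2 T2
  A -> B X3 | T0 T1 | a
  B -> B T0 | T0 X4 | c
  C -> T1 T2 | b
  T0 -> a
  T1 -> d
  T2 -> b
  X3 -> T0 A
  X4 -> T2 T0
  X5 -> C T1

CYK table (by increasing span):
  [0..0]={A,T0}  "a"  orig:{A}
  [1..1]={C,T2}  "b"  orig:{C}
  [2..2]={A,T0}  "a"  orig:{A}
  [3..3]={A,T0}  "a"  orig:{A}
  [4..4]={C,T2}  "b"  orig:{C}
  [5..5]={A,T0}  "a"  orig:{A}
  [6..6]={C,T2}  "b"  orig:{C}
  [7..7]={A,T0}  "a"  orig:{A}
  [0..1]=∅  "ab"
  [1..2]={S,X4}  "ba"  orig:{S}
  [2..3]={X3}  "aa"  orig:{}
  [3..4]=∅  "ab"
  [4..5]={S,X4}  "ba"  orig:{S}
  [5..6]=∅  "ab"
  [6..7]={S,X4}  "ba"  orig:{S}
  [0..2]={B}  "aba"
  [1..3]=∅  "baa"
  [2..4]=∅  "aab"
  [3..5]={B}  "aba"
  [4..6]=∅  "bab"
  [5..7]={B}  "aba"
  [0..3]={B}  "abaa"
  [1..4]=∅  "baab"
  [2..5]=∅  "aaba"
  [3..6]=∅  "abab"
  [4..7]=∅  "baba"
  [0..4]=∅  "abaab"
  [1..5]=∅  "baaba"
  [2..6]=∅  "aabab"
  [3..7]=∅  "ababa"
  [0..5]={S}  "abaaba"
  [1..6]=∅  "baabab"
  [2..7]=∅  "aababa"
  [0..6]=∅  "abaabab"
  [1..7]=∅  "baababa"
  [0..7]=∅  "abaababa"

S ∉ T[0,7] ⇒ NO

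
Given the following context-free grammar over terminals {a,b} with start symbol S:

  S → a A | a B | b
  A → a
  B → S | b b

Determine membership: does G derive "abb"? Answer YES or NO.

CNF form of G:
  S -> T0 A | T0 B | b
  A -> a
  B -> T0 A | T0 B | T1 T1 | b
  T0 -> a
  T1 -> b

Fill CYK table bottom-up:
  T[0,0] 'a' = {A,T0}  orig:{A}
  T[1,1] 'b' = {B,S,T1}  orig:{B,S}
  T[2,2] 'b' = {B,S,T1}  orig:{B,S}
  T[0,1] 'ab' = {B,S}
  T[1,2] 'bb' = {B}
  T[0,2] 'abb' = {B,S}

S ∈ T[0,2] ⇒ YES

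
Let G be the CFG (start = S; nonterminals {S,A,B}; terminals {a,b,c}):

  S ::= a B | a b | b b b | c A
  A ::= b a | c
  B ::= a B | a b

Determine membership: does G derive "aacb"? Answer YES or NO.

Convert to CNF:
  S -> T0 X3 | T1 B | T1 T0 | T2 A
  A -> T0 T1 | c
  B -> T1 B | T1 T0
  T0 -> b
  T1 -> a
  T2 -> c
  X3 -> T0 T0

Fill CYK table bottom-up:
  cell(0,0) a: {T1}  orig:{}
  cell(1,1) a: {T1}  orig:{}
  cell(2,2) c: {A,T2}  orig:{A}
  cell(3,3) b: {T0}  orig:{}
  cell(0,1) aa: ∅
  cell(1,2) ac: ∅
  cell(2,3) cb: ∅
  cell(0,2) aac: ∅
  cell(1,3) acb: ∅
  cell(0,3) aacb: ∅

S ∉ T[0,3] ⇒ NO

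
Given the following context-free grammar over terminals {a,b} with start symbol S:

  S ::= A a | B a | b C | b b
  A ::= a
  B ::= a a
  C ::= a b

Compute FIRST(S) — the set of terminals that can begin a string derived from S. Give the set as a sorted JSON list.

Compute FIRST by fixpoint:
iter 1:
  A via A→a: +{a}
  B via B→a a: +{a}
  C via C→a b: +{a}
  S via S→A a: +{a}
  S via S→b C: +{b}
  S: {a,b}  A: {a}  B: {a}  C: {a}
iter 2: (stable)
  S: {a,b}  A: {a}  B: {a}  C: {a}

FIRST(S) = ["a", "b"]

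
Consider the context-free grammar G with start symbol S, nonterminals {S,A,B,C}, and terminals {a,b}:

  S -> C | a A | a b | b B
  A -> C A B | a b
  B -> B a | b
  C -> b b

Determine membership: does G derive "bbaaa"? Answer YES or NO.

CNF form of G:
  S -> T0 A | T0 T1 | T1 B | T1 T1
  A -> C X2 | T0 T1
  B -> B T0 | b
  C -> T1 T1
  T0 -> a
  T1 -> b
  X2 -> A B

Fill CYK table bottom-up:
  cell(0,0) b: {B,T1}  orig:{B}
  cell(1,1) b: {B,T1}  orig:{B}
  cell(2,2) a: {T0}  orig:{}
  cell(3,3) a: {T0}  orig:{}
  cell(4,4) a: {T0}  orig:{}
  cell(0,1) bb: {C,S}
  cell(1,2) ba: {B}
  cell(2,3) aa: ∅
  cell(3,4) aa: ∅
  cell(0,2) bba: {S}
  cell(1,3) baa: {B}
  cell(2,4) aaa: ∅
  cell(0,3) bbaa: {S}
  cell(1,4) baaa: {B}
  cell(0,4) bbaaa: {S}

S ∈ T[0,4] ⇒ YES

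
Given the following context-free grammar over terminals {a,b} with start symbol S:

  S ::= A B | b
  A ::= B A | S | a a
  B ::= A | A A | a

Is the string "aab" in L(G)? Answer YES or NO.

CNF form of G:
  S -> A B | b
  A -> A B | B A | T0 T0 | b
  B -> A A | A B | B A | T0 T0 | a | b
  T0 -> a

CYK table (by increasing span):
  T[0,0] 'a' = {B,T0}  orig:{B}
  T[1,1] 'a' = {B,T0}  orig:{B}
  T[2,2] 'b' = {A,B,S}
  T[0,1] 'aa' = {A,B}
  T[1,2] 'ab' = {A,B}
  T[0,2] 'aab' = {A,B,S}

S ∈ T[0,2] ⇒ YES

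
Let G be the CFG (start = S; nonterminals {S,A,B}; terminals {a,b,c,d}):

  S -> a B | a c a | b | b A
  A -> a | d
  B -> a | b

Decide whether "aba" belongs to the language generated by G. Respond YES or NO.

CNF form of G:
  S -> T0 B | T0 X3 | T2 A | b
  A -> a | d
  B -> a | b
  T0 -> a
  T1 -> c
  T2 -> b
  X3 -> T1 T0

Fill CYK table bottom-up:
  cell(0,0) a: {A,B,T0}  orig:{A,B}
  cell(1,1) b: {B,S,T2}  orig:{B,S}
  cell(2,2) a: {A,B,T0}  orig:{A,B}
  cell(0,1) ab: {S}
  cell(1,2) ba: {S}
  cell(0,2) aba: ∅

S ∉ T[0,2] ⇒ NO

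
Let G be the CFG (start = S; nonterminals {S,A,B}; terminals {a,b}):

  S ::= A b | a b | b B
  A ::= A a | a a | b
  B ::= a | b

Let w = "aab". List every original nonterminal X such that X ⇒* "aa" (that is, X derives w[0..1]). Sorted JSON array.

Convert to CNF:
  S -> A T1 | T0 T1 | T1 B
  A -> A T0 | T0 T0 | b
  B -> a | b
  T0 -> a
  T1 -> b

CYK fill, restricted to cells inside w[0..1]:
  cell(0,0) a: {B,T0}  orig:{B}
  cell(1,1) a: {B,T0}  orig:{B}
  cell(0,1) aa: {A}

Original NTs in T[0,1] deriving "aa": ["A"]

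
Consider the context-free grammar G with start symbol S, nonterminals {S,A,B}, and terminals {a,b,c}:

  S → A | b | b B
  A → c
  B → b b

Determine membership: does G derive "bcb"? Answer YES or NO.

Convert to CNF:
  S -> T0 B | b | c
  A -> c
  B -> T0 T0
  T0 -> b

CYK fill:
  [0..0]={S,T0}  "b"  orig:{S}
  [1..1]={A,S}  "c"
  [2..2]={S,T0}  "b"  orig:{S}
  [0..1]=∅  "bc"
  [1..2]=∅  "cb"
  [0..2]=∅  "bcb"

S ∉ T[0,2] ⇒ NO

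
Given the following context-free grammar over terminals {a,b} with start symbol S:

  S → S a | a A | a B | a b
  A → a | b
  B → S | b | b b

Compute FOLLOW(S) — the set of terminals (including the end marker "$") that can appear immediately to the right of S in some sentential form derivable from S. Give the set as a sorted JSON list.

Compute FIRST by fixpoint:
pass 1:
  A via A→a: +{a}
  A via A→b: +{b}
  B via B→b: +{b}
  S via S→a A: +{a}
  FIRST[S]={a}  FIRST[A]={a,b}  FIRST[B]={b}
pass 2:
  B via B→S: +{a}
  FIRST[S]={a}  FIRST[A]={a,b}  FIRST[B]={a,b}
pass 3: (no change)
  FIRST[S]={a}  FIRST[A]={a,b}  FIRST[B]={a,b}

Compute FOLLOW by fixpoint:
seed FOLLOW(S) with $
round 1:
  S→S a: FOLLOW(S) ⊇ FIRST(a) = {a}; new: +{a}
  S→a A: FOLLOW(A) ⊇ FOLLOW(S) ⊇ {$,a}; new: +{$,a}
  S→a B: FOLLOW(B) ⊇ FOLLOW(S) ⊇ {$,a}; new: +{$,a}
  S: {$,a}  A: {$,a}  B: {$,a}
round 2: (stable)
  S: {$,a}  A: {$,a}  B: {$,a}

FOLLOW(S) = ["$", "a"]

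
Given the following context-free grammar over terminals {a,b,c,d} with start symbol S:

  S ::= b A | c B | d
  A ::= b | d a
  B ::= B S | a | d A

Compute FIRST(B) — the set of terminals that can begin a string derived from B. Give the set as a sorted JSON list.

FIRST sets, iterate to fixpoint:
round 1:
  A via A→b: +{b}
  A via A→d a: +{d}
  B via B→a: +{a}
  B via B→d A: +{d}
  S via S→b A: +{b}
  S via S→c B: +{c}
  S via S→d: +{d}
  S: {b,c,d}  A: {b,d}  B: {a,d}
round 2: (no change)
  S: {b,c,d}  A: {b,d}  B: {a,d}

FIRST(B) = ["a", "d"]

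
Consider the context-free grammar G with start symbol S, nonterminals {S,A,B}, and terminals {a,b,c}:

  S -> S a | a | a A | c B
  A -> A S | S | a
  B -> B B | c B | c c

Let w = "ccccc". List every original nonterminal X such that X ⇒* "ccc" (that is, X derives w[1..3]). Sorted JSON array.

CNF form of G:
  S -> S T0 | T0 A | T1 B | a
  A -> A S | S T0 | T0 A | T1 B | a
  B -> B B | T1 B | T1 T1
  T0 -> a
  T1 -> c

CYK table (by increasing span) (cells [i..j] with 1 ≤ i ≤ j ≤ 3 only):
  [1..1]={T1}  "c"  orig:{}
  [2..2]={T1}  "c"  orig:{}
  [3..3]={T1}  "c"  orig:{}
  [1..2]={B}  "cc"
  [2..3]={B}  "cc"
  [1..3]={A,B,S}  "ccc"

Original NTs in T[1,3] deriving "ccc": ["A", "B", "S"]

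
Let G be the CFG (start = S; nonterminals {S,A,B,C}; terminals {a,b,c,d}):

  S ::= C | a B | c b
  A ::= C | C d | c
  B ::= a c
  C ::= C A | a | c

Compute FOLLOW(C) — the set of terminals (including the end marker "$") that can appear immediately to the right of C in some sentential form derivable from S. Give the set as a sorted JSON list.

FIRST iteration:
pass 1:
  A via A→c: +{c}
  B via B→a c: +{a}
  C via C→a: +{a}
  C via C→c: +{c}
  S via S→C: +{a,c}
  FIRST(S)={a,c}  FIRST(A)={c}  FIRST(B)={a}  FIRST(C)={a,c}
pass 2:
  A via A→C: +{a}
  FIRST(S)={a,c}  FIRST(A)={a,c}  FIRST(B)={a}  FIRST(C)={a,c}
pass 3: done
  FIRST(S)={a,c}  FIRST(A)={a,c}  FIRST(B)={a}  FIRST(C)={a,c}

FOLLOW iteration:
seed FOLLOW(S) with $
iter 1:
  A→C d: FOLLOW(C) ⊇ FIRST(d) = {d}; new: +{d}
  C→C A: FOLLOW(C) ⊇ FIRST(A) = {a,c}; new: +{a,c}
  C→C A: FOLLOW(A) ⊇ FOLLOW(C) ⊇ {a,c,d}; new: +{a,c,d}
  S→C: FOLLOW(C) ⊇ FOLLOW(S) ⊇ {$}; new: +{$}
  S→a B: FOLLOW(B) ⊇ FOLLOW(S) ⊇ {$}; new: +{$}
  FOLLOW[S]={$}  FOLLOW[A]={a,c,d}  FOLLOW[B]={$}  FOLLOW[C]={$,a,c,d}
iter 2:
  C→C A: FOLLOW(A) ⊇ FOLLOW(C) ⊇ {$,a,c,d}; new: +{$}
  FOLLOW[S]={$}  FOLLOW[A]={$,a,c,d}  FOLLOW[B]={$}  FOLLOW[C]={$,a,c,d}
iter 3: (stable)
  FOLLOW[S]={$}  FOLLOW[A]={$,a,c,d}  FOLLOW[B]={$}  FOLLOW[C]={$,a,c,d}

FOLLOW(C) = ["$", "a", "c", "d"]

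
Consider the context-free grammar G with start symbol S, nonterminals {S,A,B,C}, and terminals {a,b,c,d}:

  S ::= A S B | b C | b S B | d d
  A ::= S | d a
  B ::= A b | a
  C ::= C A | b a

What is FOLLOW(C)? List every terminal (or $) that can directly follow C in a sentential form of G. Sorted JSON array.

Compute FIRST by fixpoint:
round 1:
  A via A→d a: +{d}
  B via B→A b: +{d}
  B via B→a: +{a}
  C via C→b a: +{b}
  S via S→A S B: +{d}
  S via S→b C: +{b}
  S: {b,d}  A: {d}  B: {a,d}  C: {b}
round 2:
  A via A→S: +{b}
  B via B→A b: +{b}
  S: {b,d}  A: {b,d}  B: {a,b,d}  C: {b}
round 3: done
  S: {b,d}  A: {b,d}  B: {a,b,d}  C: {b}

Compute FOLLOW by fixpoint:
FOLLOW(S) := {$}
pass 1:
  B→A b: FOLLOW(A) ⊇ FIRST(b) = {b}; new: +{b}
  C→C A: FOLLOW(C) ⊇ FIRST(A) = {b,d}; new: +{b,d}
  C→C A: FOLLOW(A) ⊇ FOLLOW(C) ⊇ {b,d}; new: +{d}
  S→A S B: FOLLOW(S) ⊇ FIRST(B) = {a,b,d}; new: +{a,b,d}
  S→A S B: FOLLOW(B) ⊇ FOLLOW(S) ⊇ {$,a,b,d}; new: +{$,a,b,d}
  S→b C: FOLLOW(C) ⊇ FOLLOW(S) ⊇ {$,a,b,d}; new: +{$,a}
  FOLLOW[S]={$,a,b,d}  FOLLOW[A]={b,d}  FOLLOW[B]={$,a,b,d}  FOLLOW[C]={$,a,b,d}
pass 2:
  C→C A: FOLLOW(A) ⊇ FOLLOW(C) ⊇ {$,a,b,d}; new: +{$,a}
  FOLLOW[S]={$,a,b,d}  FOLLOW[A]={$,a,b,d}  FOLLOW[B]={$,a,b,d}  FOLLOW[C]={$,a,b,d}
pass 3: — fixpoint
  FOLLOW[S]={$,a,b,d}  FOLLOW[A]={$,a,b,d}  FOLLOW[B]={$,a,b,d}  FOLLOW[C]={$,a,b,d}

FOLLOW(C) = ["$", "a", "b", "d"]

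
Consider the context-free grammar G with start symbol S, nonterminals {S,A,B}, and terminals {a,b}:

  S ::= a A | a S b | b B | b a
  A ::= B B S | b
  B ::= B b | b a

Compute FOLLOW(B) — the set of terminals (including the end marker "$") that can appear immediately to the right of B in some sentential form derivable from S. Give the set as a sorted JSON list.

Compute FIRST by fixpoint:
iter 1:
  A via A→b: +{b}
  B via B→b a: +{b}
  S via S→a A: +{a}
  S via S→b B: +{b}
  S: {a,b}  A: {b}  B: {b}
iter 2: done
  S: {a,b}  A: {b}  B: {b}

Compute FOLLOW by fixpoint:
FOLLOW(S) := {$}
iter 1:
  A→B B S: FOLLOW(B) ⊇ FIRST(B) = {b}; new: +{b}
  A→B B S: FOLLOW(B) ⊇ FIRST(S) = {a,b}; new: +{a}
  S→a A: FOLLOW(A) ⊇ FOLLOW(S) ⊇ {$}; new: +{$}
  S→a S b: FOLLOW(S) ⊇ FIRST(b) = {b}; new: +{b}
  S→b B: FOLLOW(B) ⊇ FOLLOW(S) ⊇ {$,b}; new: +{$}
  S: {$,b}  A: {$}  B: {$,a,b}
iter 2:
  S→a A: FOLLOW(A) ⊇ FOLLOW(S) ⊇ {$,b}; new: +{b}
  S: {$,b}  A: {$,b}  B: {$,a,b}
iter 3: (stable)
  S: {$,b}  A: {$,b}  B: {$,a,b}

FOLLOW(B) = ["$", "a", "b"]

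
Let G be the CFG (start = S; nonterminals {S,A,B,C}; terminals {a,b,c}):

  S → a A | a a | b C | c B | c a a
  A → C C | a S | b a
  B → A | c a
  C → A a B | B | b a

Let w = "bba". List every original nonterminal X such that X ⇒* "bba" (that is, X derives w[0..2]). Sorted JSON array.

Convert to CNF:
  S -> T0 A | T0 T0 | T1 C | T2 B | T2 X4
  A -> C C | T0 S | T1 T0
  B -> C C | T0 S | T1 T0 | T2 T0
  C -> A X3 | C C | T0 S | T1 T0 | T2 T0
  T0 -> a
  T1 -> b
  T2 -> c
  X3 -> T0 B
  X4 -> T0 T0

CYK fill, restricted to cells inside w[0..2]:
  cell(0,0) b: {T1}  orig:{}
  cell(1,1) b: {T1}  orig:{}
  cell(2,2) a: {T0}  orig:{}
  cell(0,1) bb: ∅
  cell(1,2) ba: {A,B,C}
  cell(0,2) bba: {S}

Original NTs in T[0,2] deriving "bba": ["S"]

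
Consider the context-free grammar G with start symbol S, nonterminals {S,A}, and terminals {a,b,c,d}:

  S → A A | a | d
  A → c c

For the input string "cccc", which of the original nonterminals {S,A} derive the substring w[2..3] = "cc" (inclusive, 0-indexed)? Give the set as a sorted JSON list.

CNF form of G:
  S -> A A | a | d
  A -> T0 T0
  T0 -> c

CYK table (by increasing span), restricted to cells inside w[2..3]:
  cell(2,2) c: {T0}  orig:{}
  cell(3,3) c: {T0}  orig:{}
  cell(2,3) cc: {A}

Original NTs in T[2,3] deriving "cc": ["A"]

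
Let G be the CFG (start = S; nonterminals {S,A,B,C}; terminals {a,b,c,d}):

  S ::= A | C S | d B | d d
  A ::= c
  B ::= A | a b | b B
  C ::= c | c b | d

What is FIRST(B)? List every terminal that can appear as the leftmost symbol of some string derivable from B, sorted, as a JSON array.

Compute FIRST by fixpoint:
round 1:
  A via A→c: +{c}
  B via B→A: +{c}
  B via B→a b: +{a}
  B via B→b B: +{b}
  C via C→c: +{c}
  C via C→d: +{d}
  S via S→A: +{c}
  S via S→C S: +{d}
  FIRST[S]={c,d}  FIRST[A]={c}  FIRST[B]={a,b,c}  FIRST[C]={c,d}
round 2: done
  FIRST[S]={c,d}  FIRST[A]={c}  FIRST[B]={a,b,c}  FIRST[C]={c,d}

FIRST(B) = ["a", "b", "c"]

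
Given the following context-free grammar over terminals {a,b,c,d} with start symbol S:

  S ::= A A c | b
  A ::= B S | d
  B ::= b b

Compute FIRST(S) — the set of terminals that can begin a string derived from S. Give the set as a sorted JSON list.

FIRST sets, iterate to fixpoint:
[1]
  A via A→d: +{d}
  B via B→b b: +{b}
  S via S→A A c: +{d}
  S via S→b: +{b}
  FIRST(S)={b,d}  FIRST(A)={d}  FIRST(B)={b}
[2]
  A via A→B S: +{b}
  FIRST(S)={b,d}  FIRST(A)={b,d}  FIRST(B)={b}
[3] — fixpoint
  FIRST(S)={b,d}  FIRST(A)={b,d}  FIRST(B)={b}

FIRST(S) = ["b", "d"]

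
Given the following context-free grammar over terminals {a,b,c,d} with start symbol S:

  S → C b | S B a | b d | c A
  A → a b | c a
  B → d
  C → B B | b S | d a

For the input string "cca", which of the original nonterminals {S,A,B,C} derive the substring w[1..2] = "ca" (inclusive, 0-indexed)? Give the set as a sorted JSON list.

Convert to CNF:
  S -> C T1 | S X4 | T1 T3 | T2 A
  A -> T0 T1 | T2 T0
  B -> d
  C -> B B | T1 S | T3 T0
  T0 -> a
  T1 -> b
  T2 -> c
  T3 -> d
  X4 -> B T0

Fill CYK table bottom-up — only the sub-triangle for w[1..2]:
  T[1,1] 'c' = {T2}  orig:{}
  T[2,2] 'a' = {T0}  orig:{}
  T[1,2] 'ca' = {A}

Original NTs in T[1,2] deriving "ca": ["A"]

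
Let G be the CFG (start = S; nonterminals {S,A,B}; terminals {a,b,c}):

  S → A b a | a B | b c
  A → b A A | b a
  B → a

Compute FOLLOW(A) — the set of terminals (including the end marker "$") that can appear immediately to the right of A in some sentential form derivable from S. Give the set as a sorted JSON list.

FIRST iteration:
pass 1:
  A via A→b A A: +{b}
  B via B→a: +{a}
  S via S→A b a: +{b}
  S via S→a B: +{a}
  FIRST(S)={a,b}  FIRST(A)={b}  FIRST(B)={a}
pass 2: done
  FIRST(S)={a,b}  FIRST(A)={b}  FIRST(B)={a}

Compute FOLLOW by fixpoint:
seed FOLLOW(S) with $
iter 1:
  A→b A A: FOLLOW(A) ⊇ FIRST(A) = {b}; new: +{b}
  S→a B: FOLLOW(B) ⊇ FOLLOW(S) ⊇ {$}; new: +{$}
  FOLLOW[S]={$}  FOLLOW[A]={b}  FOLLOW[B]={$}
iter 2: — fixpoint
  FOLLOW[S]={$}  FOLLOW[A]={b}  FOLLOW[B]={$}

FOLLOW(A) = ["b"]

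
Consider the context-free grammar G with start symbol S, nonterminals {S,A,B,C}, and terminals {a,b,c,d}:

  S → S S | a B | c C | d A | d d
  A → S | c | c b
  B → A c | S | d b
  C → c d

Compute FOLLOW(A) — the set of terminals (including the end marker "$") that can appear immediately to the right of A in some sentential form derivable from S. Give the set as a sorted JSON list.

FIRST iteration:
iter 1:
  A via A→c: +{c}
  B via B→A c: +{c}
  B via B→d b: +{d}
  C via C→c d: +{c}
  S via S→a B: +{a}
  S via S→c C: +{c}
  S via S→d A: +{d}
  S: {a,c,d}  A: {c}  B: {c,d}  C: {c}
iter 2:
  A via A→S: +{a,d}
  B via B→A c: +{a}
  S: {a,c,d}  A: {a,c,d}  B: {a,c,d}  C: {c}
iter 3: done
  S: {a,c,d}  A: {a,c,d}  B: {a,c,d}  C: {c}

FOLLOW sets:
seed FOLLOW(S) with $
[1]
  B→A c: FOLLOW(A) ⊇ FIRST(c) = {c}; new: +{c}
  S→S S: FOLLOW(S) ⊇ FIRST(S) = {a,c,d}; new: +{a,c,d}
  S→a B: FOLLOW(B) ⊇ FOLLOW(S) ⊇ {$,a,c,d}; new: +{$,a,c,d}
  S→c C: FOLLOW(C) ⊇ FOLLOW(S) ⊇ {$,a,c,d}; new: +{$,a,c,d}
  S→d A: FOLLOW(A) ⊇ FOLLOW(S) ⊇ {$,a,c,d}; new: +{$,a,d}
  FOLLOW[S]={$,a,c,d}  FOLLOW[A]={$,a,c,d}  FOLLOW[B]={$,a,c,d}  FOLLOW[C]={$,a,c,d}
[2] — fixpoint
  FOLLOW[S]={$,a,c,d}  FOLLOW[A]={$,a,c,d}  FOLLOW[B]={$,a,c,d}  FOLLOW[C]={$,a,c,d}

FOLLOW(A) = ["$", "a", "c", "d"]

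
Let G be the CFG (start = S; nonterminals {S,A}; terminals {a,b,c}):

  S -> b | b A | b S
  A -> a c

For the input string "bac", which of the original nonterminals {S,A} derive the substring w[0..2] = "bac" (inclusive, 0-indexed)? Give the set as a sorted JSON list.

CNF form of G:
  S -> T2 A | T2 S | b
  A -> T0 T1
  T0 -> a
  T1 -> c
  T2 -> b

CYK fill (cells [i..j] with 0 ≤ i ≤ j ≤ 2 only):
  T[0,0] 'b' = {S,T2}  orig:{S}
  T[1,1] 'a' = {T0}  orig:{}
  T[2,2] 'c' = {T1}  orig:{}
  T[0,1] 'ba' = ∅
  T[1,2] 'ac' = {A}
  T[0,2] 'bac' = {S}

Original NTs in T[0,2] deriving "bac": ["S"]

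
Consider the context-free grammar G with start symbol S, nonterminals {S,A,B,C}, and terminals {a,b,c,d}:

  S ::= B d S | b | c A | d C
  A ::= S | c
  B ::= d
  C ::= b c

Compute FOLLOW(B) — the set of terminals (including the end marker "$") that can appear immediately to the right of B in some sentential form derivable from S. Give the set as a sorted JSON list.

FIRST sets, iterate to fixpoint:
[1]
  A via A→c: +{c}
  B via B→d: +{d}
  C via C→b c: +{b}
  S via S→B d S: +{d}
  S via S→b: +{b}
  S via S→c A: +{c}
  FIRST[S]={b,c,d}  FIRST[A]={c}  FIRST[B]={d}  FIRST[C]={b}
[2]
  A via A→S: +{b,d}
  FIRST[S]={b,c,d}  FIRST[A]={b,c,d}  FIRST[B]={d}  FIRST[C]={b}
[3] (stable)
  FIRST[S]={b,c,d}  FIRST[A]={b,c,d}  FIRST[B]={d}  FIRST[C]={b}

FOLLOW iteration:
initialize: $ ∈ FOLLOW(S)
iter 1:
  S→B d S: FOLLOW(B) ⊇ FIRST(d) = {d}; new: +{d}
  S→c A: FOLLOW(A) ⊇ FOLLOW(S) ⊇ {$}; new: +{$}
  S→d C: FOLLOW(C) ⊇ FOLLOW(S) ⊇ {$}; new: +{$}
  S: {$}  A: {$}  B: {d}  C: {$}
iter 2: (stable)
  S: {$}  A: {$}  B: {d}  C: {$}

FOLLOW(B) = ["d"]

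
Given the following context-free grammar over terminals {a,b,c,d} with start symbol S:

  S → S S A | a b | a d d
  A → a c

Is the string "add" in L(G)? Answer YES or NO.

Convert to CNF:
  S -> S X4 | T0 T2 | T0 X5
  A -> T0 T1
  T0 -> a
  T1 -> c
  T2 -> b
  T3 -> d
  X4 -> S A
  X5 -> T3 T3

Fill CYK table bottom-up:
  [0..0]={T0}  "a"  orig:{}
  [1..1]={T3}  "d"  orig:{}
  [2..2]={T3}  "d"  orig:{}
  [0..1]=∅  "ad"
  [1..2]={X5}  "dd"  orig:{}
  [0..2]={S}  "add"

S ∈ T[0,2] ⇒ YES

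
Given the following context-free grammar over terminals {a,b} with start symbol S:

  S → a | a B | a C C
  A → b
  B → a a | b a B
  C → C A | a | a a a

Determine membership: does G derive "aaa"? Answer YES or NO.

CNF form of G:
  S -> T0 B | T0 X4 | a
  A -> b
  B -> T0 T0 | T1 X2
  C -> C A | T0 X3 | a
  T0 -> a
  T1 -> b
  X2 -> T0 B
  X3 -> T0 T0
  X4 -> C C

Fill CYK table bottom-up:
  [0..0]={C,S,T0}  "a"  orig:{C,S}
  [1..1]={C,S,T0}  "a"  orig:{C,S}
  [2..2]={C,S,T0}  "a"  orig:{C,S}
  [0..1]={B,X3,X4}  "aa"  orig:{B}
  [1..2]={B,X3,X4}  "aa"  orig:{B}
  [0..2]={C,S,X2}  "aaa"  orig:{C,S}

S ∈ T[0,2] ⇒ YES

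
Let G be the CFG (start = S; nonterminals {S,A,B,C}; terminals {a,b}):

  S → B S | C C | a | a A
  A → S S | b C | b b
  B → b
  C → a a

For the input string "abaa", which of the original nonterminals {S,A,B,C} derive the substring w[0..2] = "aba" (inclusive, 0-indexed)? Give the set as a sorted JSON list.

CNF form of G:
  S -> B S | C C | T1 A | a
  A -> S S | T0 C | T0 T0
  B -> b
  C -> T1 T1
  T0 -> b
  T1 -> a

Fill CYK table bottom-up, restricted to cells inside w[0..2]:
  [0..0]={S,T1}  "a"  orig:{S}
  [1..1]={B,T0}  "b"  orig:{B}
  [2..2]={S,T1}  "a"  orig:{S}
  [0..1]=∅  "ab"
  [1..2]={S}  "ba"
  [0..2]={A}  "aba"

Original NTs in T[0,2] deriving "aba": ["A"]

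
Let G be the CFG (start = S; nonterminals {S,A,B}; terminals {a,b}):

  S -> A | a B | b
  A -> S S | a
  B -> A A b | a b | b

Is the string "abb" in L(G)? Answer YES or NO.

CNF form of G:
  S -> S S | T1 B | a | b
  A -> S S | a
  B -> A X2 | T1 T0 | b
  T0 -> b
  T1 -> a
  X2 -> A T0

CYK table (by increasing span):
  T[0,0] 'a' = {A,S,T1}  orig:{A,S}
  T[1,1] 'b' = {B,S,T0}  orig:{B,S}
  T[2,2] 'b' = {B,S,T0}  orig:{B,S}
  T[0,1] 'ab' = {A,B,S,X2}  orig:{A,B,S}
  T[1,2] 'bb' = {A,S}
  T[0,2] 'abb' = {A,S,X2}  orig:{A,S}

S ∈ T[0,2] ⇒ YES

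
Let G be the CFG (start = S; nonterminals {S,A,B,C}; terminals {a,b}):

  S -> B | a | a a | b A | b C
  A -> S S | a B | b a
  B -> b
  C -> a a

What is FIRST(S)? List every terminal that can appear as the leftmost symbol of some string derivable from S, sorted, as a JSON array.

FIRST sets, iterate to fixpoint:
pass 1:
  A via A→a B: +{a}
  A via A→b a: +{b}
  B via B→b: +{b}
  C via C→a a: +{a}
  S via S→B: +{b}
  S via S→a: +{a}
  S: {a,b}  A: {a,b}  B: {b}  C: {a}
pass 2: — fixpoint
  S: {a,b}  A: {a,b}  B: {b}  C: {a}

FIRST(S) = ["a", "b"]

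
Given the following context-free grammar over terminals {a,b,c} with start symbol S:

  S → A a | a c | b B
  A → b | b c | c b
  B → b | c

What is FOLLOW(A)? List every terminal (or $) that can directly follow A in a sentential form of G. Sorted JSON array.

Compute FIRST by fixpoint:
[1]
  A via A→b: +{b}
  A via A→c b: +{c}
  B via B→b: +{b}
  B via B→c: +{c}
  S via S→A a: +{b,c}
  S via S→a c: +{a}
  FIRST(S)={a,b,c}  FIRST(A)={b,c}  FIRST(B)={b,c}
[2] (no change)
  FIRST(S)={a,b,c}  FIRST(A)={b,c}  FIRST(B)={b,c}

FOLLOW sets:
initialize: $ ∈ FOLLOW(S)
round 1:
  S→A a: FOLLOW(A) ⊇ FIRST(a) = {a}; new: +{a}
  S→b B: FOLLOW(B) ⊇ FOLLOW(S) ⊇ {$}; new: +{$}
  FOLLOW(S)={$}  FOLLOW(A)={a}  FOLLOW(B)={$}
round 2: — fixpoint
  FOLLOW(S)={$}  FOLLOW(A)={a}  FOLLOW(B)={$}

FOLLOW(A) = ["a"]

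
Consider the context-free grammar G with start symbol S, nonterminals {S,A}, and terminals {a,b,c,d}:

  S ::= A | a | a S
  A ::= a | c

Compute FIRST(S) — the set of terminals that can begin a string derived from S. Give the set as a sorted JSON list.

Compute FIRST by fixpoint:
[1]
  A via A→a: +{a}
  A via A→c: +{c}
  S via S→A: +{a,c}
  S: {a,c}  A: {a,c}
[2] done
  S: {a,c}  A: {a,c}

FIRST(S) = ["a", "c"]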